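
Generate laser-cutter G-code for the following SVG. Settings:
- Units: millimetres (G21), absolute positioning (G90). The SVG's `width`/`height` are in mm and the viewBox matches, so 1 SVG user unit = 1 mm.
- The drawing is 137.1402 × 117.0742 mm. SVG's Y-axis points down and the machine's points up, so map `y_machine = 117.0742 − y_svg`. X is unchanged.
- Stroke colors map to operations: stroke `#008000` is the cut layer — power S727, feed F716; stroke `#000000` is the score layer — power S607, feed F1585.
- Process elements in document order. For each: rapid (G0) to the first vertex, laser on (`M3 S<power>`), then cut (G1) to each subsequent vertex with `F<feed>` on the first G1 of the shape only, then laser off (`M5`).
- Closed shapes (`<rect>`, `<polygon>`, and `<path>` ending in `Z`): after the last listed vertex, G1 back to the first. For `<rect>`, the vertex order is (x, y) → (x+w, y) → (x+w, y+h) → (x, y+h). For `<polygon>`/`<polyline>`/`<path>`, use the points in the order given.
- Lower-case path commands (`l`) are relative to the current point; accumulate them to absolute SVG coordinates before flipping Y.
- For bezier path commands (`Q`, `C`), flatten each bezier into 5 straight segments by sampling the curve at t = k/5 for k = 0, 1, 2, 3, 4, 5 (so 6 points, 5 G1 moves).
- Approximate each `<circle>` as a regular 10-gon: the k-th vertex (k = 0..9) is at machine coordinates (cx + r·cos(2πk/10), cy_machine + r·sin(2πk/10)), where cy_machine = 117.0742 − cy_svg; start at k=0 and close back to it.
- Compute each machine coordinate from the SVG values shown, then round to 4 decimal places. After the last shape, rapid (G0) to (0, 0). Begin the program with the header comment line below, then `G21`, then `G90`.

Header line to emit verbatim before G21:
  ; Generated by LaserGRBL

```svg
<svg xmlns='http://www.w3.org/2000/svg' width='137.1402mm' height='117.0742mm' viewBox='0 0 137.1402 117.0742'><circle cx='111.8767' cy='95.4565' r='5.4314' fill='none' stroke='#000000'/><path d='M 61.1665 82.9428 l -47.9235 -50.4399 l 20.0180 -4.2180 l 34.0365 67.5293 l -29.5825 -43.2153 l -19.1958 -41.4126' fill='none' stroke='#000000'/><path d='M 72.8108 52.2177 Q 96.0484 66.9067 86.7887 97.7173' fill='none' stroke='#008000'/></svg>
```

viewBox `0 0 137.1402 117.0742` with mm width/height → 1 unit = 1 mm. Flip: y_m = 117.0742 − y_svg.

**Shape 1** — `<circle>` circle, stroke `#000000` → score (S607, F1585). Machine vertices: (117.3081,21.6177) → (116.2708,24.8102) → (113.5551,26.7833) → (110.1983,26.7833) → (107.4826,24.8102) → (106.4453,21.6177) → (107.4826,18.4252) → (110.1983,16.4521) → (113.5551,16.4521) → (116.2708,18.4252) → (117.3081,21.6177). Closed: final G1 returns to the first vertex.

**Shape 2** — `<path>` open polyline, stroke `#000000` → score (S607, F1585). Machine vertices: (61.1665,34.1314) → (13.2430,84.5713) → (33.2610,88.7893) → (67.2975,21.2600) → (37.7150,64.4753) → (18.5192,105.8879). Open path.

**Shape 3** — `<path>` quadratic bezier, stroke `#008000` → cut (S727, F716). Control points (SVG): P0=(72.8108,52.2177), P1=(96.0484,66.9067), P2=(86.7887,97.7173); sampled at t=k/5. Machine vertices: (72.8108,64.8565) → (80.8059,58.3360) → (86.2013,50.5258) → (88.9969,41.4259) → (89.1927,31.0363) → (86.7887,19.3569). Open path.

; Generated by LaserGRBL
G21
G90
G0 X117.3081 Y21.6177
M3 S607
G1 X116.2708 Y24.8102 F1585
G1 X113.5551 Y26.7833
G1 X110.1983 Y26.7833
G1 X107.4826 Y24.8102
G1 X106.4453 Y21.6177
G1 X107.4826 Y18.4252
G1 X110.1983 Y16.4521
G1 X113.5551 Y16.4521
G1 X116.2708 Y18.4252
G1 X117.3081 Y21.6177
M5
G0 X61.1665 Y34.1314
M3 S607
G1 X13.2430 Y84.5713 F1585
G1 X33.2610 Y88.7893
G1 X67.2975 Y21.2600
G1 X37.7150 Y64.4753
G1 X18.5192 Y105.8879
M5
G0 X72.8108 Y64.8565
M3 S727
G1 X80.8059 Y58.3360 F716
G1 X86.2013 Y50.5258
G1 X88.9969 Y41.4259
G1 X89.1927 Y31.0363
G1 X86.7887 Y19.3569
M5
G0 X0.0000 Y0.0000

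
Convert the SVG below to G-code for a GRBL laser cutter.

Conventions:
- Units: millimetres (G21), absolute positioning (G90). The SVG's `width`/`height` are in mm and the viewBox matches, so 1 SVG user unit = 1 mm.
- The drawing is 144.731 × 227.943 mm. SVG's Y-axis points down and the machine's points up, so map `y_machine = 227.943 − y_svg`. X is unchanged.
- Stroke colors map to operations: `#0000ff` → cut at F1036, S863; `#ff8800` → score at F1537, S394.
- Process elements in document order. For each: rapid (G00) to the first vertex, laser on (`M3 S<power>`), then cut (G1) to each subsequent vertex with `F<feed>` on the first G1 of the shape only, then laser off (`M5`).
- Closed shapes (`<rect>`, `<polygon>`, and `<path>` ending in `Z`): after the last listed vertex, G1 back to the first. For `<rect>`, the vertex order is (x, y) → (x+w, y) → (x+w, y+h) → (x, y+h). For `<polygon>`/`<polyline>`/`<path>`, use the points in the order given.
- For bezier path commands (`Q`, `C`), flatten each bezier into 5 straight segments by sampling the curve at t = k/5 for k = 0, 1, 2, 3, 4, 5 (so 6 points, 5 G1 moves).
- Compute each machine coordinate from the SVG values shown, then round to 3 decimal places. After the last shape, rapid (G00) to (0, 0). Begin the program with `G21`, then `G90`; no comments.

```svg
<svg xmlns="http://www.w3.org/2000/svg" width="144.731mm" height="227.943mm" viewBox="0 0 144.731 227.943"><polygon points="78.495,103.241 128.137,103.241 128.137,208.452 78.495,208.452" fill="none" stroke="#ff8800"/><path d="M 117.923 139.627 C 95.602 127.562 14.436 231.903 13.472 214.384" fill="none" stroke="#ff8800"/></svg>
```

G21
G90
G00 X78.495 Y124.702
M3 S394
G1 X128.137 Y124.702 F1537
G1 X128.137 Y19.491
G1 X78.495 Y19.491
G1 X78.495 Y124.702
M5
G00 X117.923 Y88.316
M3 S394
G1 X98.581 Y83.492 F1537
G1 X71.791 Y62.168
G1 X44.227 Y35.780
G1 X22.562 Y15.765
G1 X13.472 Y13.559
M5
G00 X0.000 Y0.000

Since the viewBox matches the mm dimensions, user units are millimetres directly. The only transform is the Y-flip y_m = 227.943 − y_svg.

Shape 1 is a rectangle drawn with `<polygon>`. Its stroke #ff8800 means score at S394, F1537. After flipping Y the toolpath is (78.495,124.702) → (128.137,124.702) → (128.137,19.491) → (78.495,19.491) → (78.495,124.702), returning to the start.

Shape 2 is a cubic bezier drawn with `<path>`. Its stroke #ff8800 means score at S394, F1537. After flipping Y the toolpath is (117.923,88.316) → (98.581,83.492) → (71.791,62.168) → (44.227,35.780) → (22.562,15.765) → (13.472,13.559).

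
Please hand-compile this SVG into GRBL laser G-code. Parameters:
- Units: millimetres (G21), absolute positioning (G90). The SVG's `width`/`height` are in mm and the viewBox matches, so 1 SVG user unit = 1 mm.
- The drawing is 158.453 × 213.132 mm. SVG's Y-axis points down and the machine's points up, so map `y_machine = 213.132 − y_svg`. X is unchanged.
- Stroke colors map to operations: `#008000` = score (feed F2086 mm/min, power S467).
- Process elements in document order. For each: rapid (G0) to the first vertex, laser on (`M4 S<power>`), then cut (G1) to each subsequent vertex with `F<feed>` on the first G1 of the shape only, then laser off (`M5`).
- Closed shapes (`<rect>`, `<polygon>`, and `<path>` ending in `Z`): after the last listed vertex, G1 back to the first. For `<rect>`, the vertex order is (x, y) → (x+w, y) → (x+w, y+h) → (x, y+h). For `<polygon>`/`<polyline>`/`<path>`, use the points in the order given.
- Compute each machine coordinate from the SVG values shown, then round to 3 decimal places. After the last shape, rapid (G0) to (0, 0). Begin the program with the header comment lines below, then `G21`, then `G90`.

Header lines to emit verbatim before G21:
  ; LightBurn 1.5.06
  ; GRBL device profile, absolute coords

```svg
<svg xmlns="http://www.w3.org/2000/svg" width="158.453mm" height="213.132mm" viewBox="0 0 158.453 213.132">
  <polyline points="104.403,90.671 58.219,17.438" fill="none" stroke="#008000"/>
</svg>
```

viewBox `0 0 158.453 213.132` with mm width/height → 1 unit = 1 mm. Flip: y_m = 213.132 − y_svg.

**Shape 1** — `<polyline>` line segment, stroke `#008000` → score (S467, F2086). Machine vertices: (104.403,122.461) → (58.219,195.694). Open path.

; LightBurn 1.5.06
; GRBL device profile, absolute coords
G21
G90
G0 X104.403 Y122.461
M4 S467
G1 X58.219 Y195.694 F2086
M5
G0 X0.000 Y0.000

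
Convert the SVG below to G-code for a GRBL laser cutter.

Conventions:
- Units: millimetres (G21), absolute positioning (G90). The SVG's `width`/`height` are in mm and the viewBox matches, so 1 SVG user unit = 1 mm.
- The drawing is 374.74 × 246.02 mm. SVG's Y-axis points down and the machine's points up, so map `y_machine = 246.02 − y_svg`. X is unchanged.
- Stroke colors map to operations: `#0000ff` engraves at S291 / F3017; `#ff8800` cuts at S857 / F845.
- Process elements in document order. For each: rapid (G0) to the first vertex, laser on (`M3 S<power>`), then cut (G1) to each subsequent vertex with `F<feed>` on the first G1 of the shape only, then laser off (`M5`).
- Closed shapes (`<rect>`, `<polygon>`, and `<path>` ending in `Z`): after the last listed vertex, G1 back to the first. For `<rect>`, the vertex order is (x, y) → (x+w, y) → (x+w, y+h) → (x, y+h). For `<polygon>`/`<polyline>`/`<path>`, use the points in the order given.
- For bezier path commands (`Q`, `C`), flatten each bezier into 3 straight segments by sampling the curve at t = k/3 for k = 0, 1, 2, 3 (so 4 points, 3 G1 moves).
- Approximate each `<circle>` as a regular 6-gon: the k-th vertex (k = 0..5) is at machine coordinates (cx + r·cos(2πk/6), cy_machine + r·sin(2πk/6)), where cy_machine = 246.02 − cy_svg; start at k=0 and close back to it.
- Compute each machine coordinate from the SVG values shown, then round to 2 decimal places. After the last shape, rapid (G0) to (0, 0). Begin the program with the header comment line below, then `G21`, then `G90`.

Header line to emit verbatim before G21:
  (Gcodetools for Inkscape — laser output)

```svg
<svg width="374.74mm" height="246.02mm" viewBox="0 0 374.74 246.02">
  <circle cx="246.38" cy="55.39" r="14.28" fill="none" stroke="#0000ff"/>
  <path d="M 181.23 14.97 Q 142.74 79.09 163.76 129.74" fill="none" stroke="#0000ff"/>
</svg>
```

(Gcodetools for Inkscape — laser output)
G21
G90
G0 X260.66 Y190.63
M3 S291
G1 X253.52 Y203.00 F3017
G1 X239.24 Y203.00
G1 X232.10 Y190.63
G1 X239.24 Y178.26
G1 X253.52 Y178.26
G1 X260.66 Y190.63
M5
G0 X181.23 Y231.05
M3 S291
G1 X162.18 Y189.80 F3017
G1 X156.36 Y151.54
G1 X163.76 Y116.28
M5
G0 X0.00 Y0.00

1 u = 1 mm; y_m = 246.02 − y.

[1] `<circle>` circle, #0000ff→engrave S291 F3017: (260.66,190.63) → (253.52,203.00) → (239.24,203.00) → (232.10,190.63) → (239.24,178.26) → (253.52,178.26) → (260.66,190.63) (closed)

[2] `<path>` quadratic bezier, #0000ff→engrave S291 F3017: (181.23,231.05) → (162.18,189.80) → (156.36,151.54) → (163.76,116.28)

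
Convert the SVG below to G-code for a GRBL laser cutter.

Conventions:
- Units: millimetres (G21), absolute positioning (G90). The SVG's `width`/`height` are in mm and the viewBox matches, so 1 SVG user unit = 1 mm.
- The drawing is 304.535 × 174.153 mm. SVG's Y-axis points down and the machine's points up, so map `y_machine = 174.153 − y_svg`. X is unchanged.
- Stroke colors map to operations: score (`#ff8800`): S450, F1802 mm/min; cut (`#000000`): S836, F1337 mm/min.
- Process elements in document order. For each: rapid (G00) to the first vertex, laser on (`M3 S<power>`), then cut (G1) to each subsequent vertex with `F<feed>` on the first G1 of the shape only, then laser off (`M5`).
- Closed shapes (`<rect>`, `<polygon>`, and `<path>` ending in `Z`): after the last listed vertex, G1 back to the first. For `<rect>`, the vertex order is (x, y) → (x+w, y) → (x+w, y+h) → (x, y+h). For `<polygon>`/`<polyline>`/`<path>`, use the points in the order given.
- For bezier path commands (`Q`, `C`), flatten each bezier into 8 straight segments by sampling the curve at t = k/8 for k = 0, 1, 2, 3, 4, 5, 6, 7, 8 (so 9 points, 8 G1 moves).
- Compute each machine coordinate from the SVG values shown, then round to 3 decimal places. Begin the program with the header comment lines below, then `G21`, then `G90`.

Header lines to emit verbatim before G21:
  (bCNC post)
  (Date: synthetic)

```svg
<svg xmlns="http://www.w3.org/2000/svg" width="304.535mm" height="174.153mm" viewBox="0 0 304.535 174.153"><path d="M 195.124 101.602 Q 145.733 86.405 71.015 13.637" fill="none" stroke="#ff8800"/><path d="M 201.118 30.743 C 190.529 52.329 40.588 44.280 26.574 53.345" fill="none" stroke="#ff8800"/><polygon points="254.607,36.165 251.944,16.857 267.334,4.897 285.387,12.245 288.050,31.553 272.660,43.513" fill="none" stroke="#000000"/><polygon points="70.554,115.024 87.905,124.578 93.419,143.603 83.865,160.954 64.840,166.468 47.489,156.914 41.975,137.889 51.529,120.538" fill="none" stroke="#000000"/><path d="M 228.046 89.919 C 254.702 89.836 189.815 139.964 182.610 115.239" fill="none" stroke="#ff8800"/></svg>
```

viewBox `0 0 304.535 174.153` with mm width/height → 1 unit = 1 mm. Flip: y_m = 174.153 − y_svg.

**Shape 1** — `<path>` quadratic bezier, stroke `#ff8800` → score (S450, F1802). Control points (SVG): P0=(195.124,101.602), P1=(145.733,86.405), P2=(71.015,13.637); sampled at t=k/8. Machine vertices: (195.124,72.551) → (182.381,77.250) → (168.846,83.748) → (154.519,92.045) → (139.401,102.141) → (123.492,114.036) → (106.791,127.730) → (89.299,143.224) → (71.015,160.516). Open path.

**Shape 2** — `<path>` cubic bezier, stroke `#ff8800` → score (S450, F1802). Control points (SVG): P0=(201.118,30.743), P1=(190.529,52.329), P2=(40.588,44.280), P3=(26.574,53.345); sampled at t=k/8. Machine vertices: (201.118,143.410) → (191.153,136.613) → (171.349,132.047) → (144.933,129.163) → (115.130,127.414) → (85.167,126.251) → (58.270,125.128) → (37.663,123.496) → (26.574,120.808). Open path.

**Shape 3** — `<polygon>` regular polygon, stroke `#000000` → cut (S836, F1337). Machine vertices: (254.607,137.988) → (251.944,157.296) → (267.334,169.256) → (285.387,161.908) → (288.050,142.600) → (272.660,130.640) → (254.607,137.988). Closed: final G1 returns to the first vertex.

**Shape 4** — `<polygon>` regular polygon, stroke `#000000` → cut (S836, F1337). Machine vertices: (70.554,59.129) → (87.905,49.575) → (93.419,30.550) → (83.865,13.199) → (64.840,7.685) → (47.489,17.239) → (41.975,36.264) → (51.529,53.615) → (70.554,59.129). Closed: final G1 returns to the first vertex.

**Shape 5** — `<path>` cubic bezier, stroke `#ff8800` → score (S450, F1802). Control points (SVG): P0=(228.046,89.919), P1=(254.702,89.836), P2=(189.815,139.964), P3=(182.610,115.239); sampled at t=k/8. Machine vertices: (228.046,84.234) → (234.042,82.156) → (233.205,76.836) → (227.284,69.740) → (218.026,62.333) → (207.181,56.082) → (196.497,52.451) → (187.724,52.907) → (182.610,58.914). Open path.

(bCNC post)
(Date: synthetic)
G21
G90
G00 X195.124 Y72.551
M3 S450
G1 X182.381 Y77.250 F1802
G1 X168.846 Y83.748
G1 X154.519 Y92.045
G1 X139.401 Y102.141
G1 X123.492 Y114.036
G1 X106.791 Y127.730
G1 X89.299 Y143.224
G1 X71.015 Y160.516
M5
G00 X201.118 Y143.410
M3 S450
G1 X191.153 Y136.613 F1802
G1 X171.349 Y132.047
G1 X144.933 Y129.163
G1 X115.130 Y127.414
G1 X85.167 Y126.251
G1 X58.270 Y125.128
G1 X37.663 Y123.496
G1 X26.574 Y120.808
M5
G00 X254.607 Y137.988
M3 S836
G1 X251.944 Y157.296 F1337
G1 X267.334 Y169.256
G1 X285.387 Y161.908
G1 X288.050 Y142.600
G1 X272.660 Y130.640
G1 X254.607 Y137.988
M5
G00 X70.554 Y59.129
M3 S836
G1 X87.905 Y49.575 F1337
G1 X93.419 Y30.550
G1 X83.865 Y13.199
G1 X64.840 Y7.685
G1 X47.489 Y17.239
G1 X41.975 Y36.264
G1 X51.529 Y53.615
G1 X70.554 Y59.129
M5
G00 X228.046 Y84.234
M3 S450
G1 X234.042 Y82.156 F1802
G1 X233.205 Y76.836
G1 X227.284 Y69.740
G1 X218.026 Y62.333
G1 X207.181 Y56.082
G1 X196.497 Y52.451
G1 X187.724 Y52.907
G1 X182.610 Y58.914
M5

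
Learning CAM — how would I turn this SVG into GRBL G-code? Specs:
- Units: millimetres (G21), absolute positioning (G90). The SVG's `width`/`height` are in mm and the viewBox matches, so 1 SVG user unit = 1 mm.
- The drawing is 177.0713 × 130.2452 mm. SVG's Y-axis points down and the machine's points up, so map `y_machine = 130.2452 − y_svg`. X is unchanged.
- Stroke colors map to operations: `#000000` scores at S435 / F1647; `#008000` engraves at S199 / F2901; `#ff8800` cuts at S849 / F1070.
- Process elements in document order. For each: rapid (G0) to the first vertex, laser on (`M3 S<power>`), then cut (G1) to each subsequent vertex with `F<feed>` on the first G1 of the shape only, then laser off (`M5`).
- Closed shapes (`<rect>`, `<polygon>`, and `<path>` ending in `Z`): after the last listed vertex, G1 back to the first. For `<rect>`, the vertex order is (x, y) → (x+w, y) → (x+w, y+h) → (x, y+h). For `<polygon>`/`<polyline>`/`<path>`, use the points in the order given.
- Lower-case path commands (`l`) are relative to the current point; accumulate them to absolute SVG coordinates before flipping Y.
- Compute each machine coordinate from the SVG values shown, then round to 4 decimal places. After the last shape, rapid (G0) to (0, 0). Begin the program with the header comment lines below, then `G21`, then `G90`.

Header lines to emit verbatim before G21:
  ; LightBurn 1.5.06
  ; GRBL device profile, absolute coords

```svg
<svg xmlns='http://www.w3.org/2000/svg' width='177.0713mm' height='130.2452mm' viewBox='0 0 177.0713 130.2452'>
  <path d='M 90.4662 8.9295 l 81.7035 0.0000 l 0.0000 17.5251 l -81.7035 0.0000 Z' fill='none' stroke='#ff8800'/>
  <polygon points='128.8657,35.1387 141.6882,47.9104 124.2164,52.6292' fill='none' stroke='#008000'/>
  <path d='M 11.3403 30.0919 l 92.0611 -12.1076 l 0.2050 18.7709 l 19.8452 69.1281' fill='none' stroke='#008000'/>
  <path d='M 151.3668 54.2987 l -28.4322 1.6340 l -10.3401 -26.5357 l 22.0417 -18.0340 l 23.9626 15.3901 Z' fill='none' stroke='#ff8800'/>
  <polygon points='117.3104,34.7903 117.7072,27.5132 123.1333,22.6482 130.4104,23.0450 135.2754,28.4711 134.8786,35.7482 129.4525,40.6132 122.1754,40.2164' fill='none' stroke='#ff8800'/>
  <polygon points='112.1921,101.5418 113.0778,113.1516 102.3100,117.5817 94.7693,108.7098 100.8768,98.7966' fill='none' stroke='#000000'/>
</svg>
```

1 u = 1 mm; y_m = 130.2452 − y.

[1] `<path>` rectangle, #ff8800→cut S849 F1070: (90.4662,121.3157) → (172.1697,121.3157) → (172.1697,103.7906) → (90.4662,103.7906) → (90.4662,121.3157) (closed)

[2] `<polygon>` regular polygon, #008000→engrave S199 F2901: (128.8657,95.1065) → (141.6882,82.3348) → (124.2164,77.6160) → (128.8657,95.1065) (closed)

[3] `<path>` open polyline, #008000→engrave S199 F2901: (11.3403,100.1533) → (103.4014,112.2609) → (103.6064,93.4900) → (123.4516,24.3619)

[4] `<path>` regular polygon, #ff8800→cut S849 F1070: (151.3668,75.9465) → (122.9346,74.3125) → (112.5945,100.8482) → (134.6362,118.8822) → (158.5988,103.4921) → (151.3668,75.9465) (closed)

[5] `<polygon>` regular polygon, #ff8800→cut S849 F1070: (117.3104,95.4549) → (117.7072,102.7320) → (123.1333,107.5970) → (130.4104,107.2002) → (135.2754,101.7741) → (134.8786,94.4970) → (129.4525,89.6320) → (122.1754,90.0288) → (117.3104,95.4549) (closed)

[6] `<polygon>` regular polygon, #000000→score S435 F1647: (112.1921,28.7034) → (113.0778,17.0936) → (102.3100,12.6635) → (94.7693,21.5354) → (100.8768,31.4486) → (112.1921,28.7034) (closed)

; LightBurn 1.5.06
; GRBL device profile, absolute coords
G21
G90
G0 X90.4662 Y121.3157
M3 S849
G1 X172.1697 Y121.3157 F1070
G1 X172.1697 Y103.7906
G1 X90.4662 Y103.7906
G1 X90.4662 Y121.3157
M5
G0 X128.8657 Y95.1065
M3 S199
G1 X141.6882 Y82.3348 F2901
G1 X124.2164 Y77.6160
G1 X128.8657 Y95.1065
M5
G0 X11.3403 Y100.1533
M3 S199
G1 X103.4014 Y112.2609 F2901
G1 X103.6064 Y93.4900
G1 X123.4516 Y24.3619
M5
G0 X151.3668 Y75.9465
M3 S849
G1 X122.9346 Y74.3125 F1070
G1 X112.5945 Y100.8482
G1 X134.6362 Y118.8822
G1 X158.5988 Y103.4921
G1 X151.3668 Y75.9465
M5
G0 X117.3104 Y95.4549
M3 S849
G1 X117.7072 Y102.7320 F1070
G1 X123.1333 Y107.5970
G1 X130.4104 Y107.2002
G1 X135.2754 Y101.7741
G1 X134.8786 Y94.4970
G1 X129.4525 Y89.6320
G1 X122.1754 Y90.0288
G1 X117.3104 Y95.4549
M5
G0 X112.1921 Y28.7034
M3 S435
G1 X113.0778 Y17.0936 F1647
G1 X102.3100 Y12.6635
G1 X94.7693 Y21.5354
G1 X100.8768 Y31.4486
G1 X112.1921 Y28.7034
M5
G0 X0.0000 Y0.0000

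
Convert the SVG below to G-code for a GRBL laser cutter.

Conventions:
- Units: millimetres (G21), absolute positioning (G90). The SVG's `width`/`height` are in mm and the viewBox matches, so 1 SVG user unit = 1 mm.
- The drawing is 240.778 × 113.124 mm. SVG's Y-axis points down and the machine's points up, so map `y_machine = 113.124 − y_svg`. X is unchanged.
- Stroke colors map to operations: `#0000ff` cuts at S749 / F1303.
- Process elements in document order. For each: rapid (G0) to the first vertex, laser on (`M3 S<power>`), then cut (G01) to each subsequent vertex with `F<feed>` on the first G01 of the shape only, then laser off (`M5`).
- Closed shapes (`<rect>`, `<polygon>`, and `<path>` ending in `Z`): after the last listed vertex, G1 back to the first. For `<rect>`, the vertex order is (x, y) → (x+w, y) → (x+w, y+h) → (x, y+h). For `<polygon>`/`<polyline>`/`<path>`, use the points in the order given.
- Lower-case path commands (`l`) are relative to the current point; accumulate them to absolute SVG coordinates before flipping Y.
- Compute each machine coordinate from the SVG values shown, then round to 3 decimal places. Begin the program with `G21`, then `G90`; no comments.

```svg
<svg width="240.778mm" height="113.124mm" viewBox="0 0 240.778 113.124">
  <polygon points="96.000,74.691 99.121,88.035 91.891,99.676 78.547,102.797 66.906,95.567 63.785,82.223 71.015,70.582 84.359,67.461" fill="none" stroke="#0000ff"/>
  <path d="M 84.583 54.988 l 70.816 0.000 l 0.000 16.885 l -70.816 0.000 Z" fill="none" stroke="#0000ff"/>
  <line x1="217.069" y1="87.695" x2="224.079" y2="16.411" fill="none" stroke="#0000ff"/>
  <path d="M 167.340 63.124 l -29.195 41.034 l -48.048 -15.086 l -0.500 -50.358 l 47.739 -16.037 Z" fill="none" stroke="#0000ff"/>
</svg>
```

viewBox `0 0 240.778 113.124` with mm width/height → 1 unit = 1 mm. Flip: y_m = 113.124 − y_svg.

**Shape 1** — `<polygon>` regular polygon, stroke `#0000ff` → cut (S749, F1303). Machine vertices: (96.000,38.433) → (99.121,25.089) → (91.891,13.448) → (78.547,10.327) → (66.906,17.557) → (63.785,30.901) → (71.015,42.542) → (84.359,45.663) → (96.000,38.433). Closed: final G1 returns to the first vertex.

**Shape 2** — `<path>` rectangle, stroke `#0000ff` → cut (S749, F1303). Machine vertices: (84.583,58.136) → (155.399,58.136) → (155.399,41.251) → (84.583,41.251) → (84.583,58.136). Closed: final G1 returns to the first vertex.

**Shape 3** — `<line>` line segment, stroke `#0000ff` → cut (S749, F1303). Machine vertices: (217.069,25.429) → (224.079,96.713). Open path.

**Shape 4** — `<path>` regular polygon, stroke `#0000ff` → cut (S749, F1303). Machine vertices: (167.340,50.000) → (138.145,8.966) → (90.097,24.052) → (89.597,74.410) → (137.336,90.447) → (167.340,50.000). Closed: final G1 returns to the first vertex.

G21
G90
G0 X96.000 Y38.433
M3 S749
G01 X99.121 Y25.089 F1303
G01 X91.891 Y13.448
G01 X78.547 Y10.327
G01 X66.906 Y17.557
G01 X63.785 Y30.901
G01 X71.015 Y42.542
G01 X84.359 Y45.663
G01 X96.000 Y38.433
M5
G0 X84.583 Y58.136
M3 S749
G01 X155.399 Y58.136 F1303
G01 X155.399 Y41.251
G01 X84.583 Y41.251
G01 X84.583 Y58.136
M5
G0 X217.069 Y25.429
M3 S749
G01 X224.079 Y96.713 F1303
M5
G0 X167.340 Y50.000
M3 S749
G01 X138.145 Y8.966 F1303
G01 X90.097 Y24.052
G01 X89.597 Y74.410
G01 X137.336 Y90.447
G01 X167.340 Y50.000
M5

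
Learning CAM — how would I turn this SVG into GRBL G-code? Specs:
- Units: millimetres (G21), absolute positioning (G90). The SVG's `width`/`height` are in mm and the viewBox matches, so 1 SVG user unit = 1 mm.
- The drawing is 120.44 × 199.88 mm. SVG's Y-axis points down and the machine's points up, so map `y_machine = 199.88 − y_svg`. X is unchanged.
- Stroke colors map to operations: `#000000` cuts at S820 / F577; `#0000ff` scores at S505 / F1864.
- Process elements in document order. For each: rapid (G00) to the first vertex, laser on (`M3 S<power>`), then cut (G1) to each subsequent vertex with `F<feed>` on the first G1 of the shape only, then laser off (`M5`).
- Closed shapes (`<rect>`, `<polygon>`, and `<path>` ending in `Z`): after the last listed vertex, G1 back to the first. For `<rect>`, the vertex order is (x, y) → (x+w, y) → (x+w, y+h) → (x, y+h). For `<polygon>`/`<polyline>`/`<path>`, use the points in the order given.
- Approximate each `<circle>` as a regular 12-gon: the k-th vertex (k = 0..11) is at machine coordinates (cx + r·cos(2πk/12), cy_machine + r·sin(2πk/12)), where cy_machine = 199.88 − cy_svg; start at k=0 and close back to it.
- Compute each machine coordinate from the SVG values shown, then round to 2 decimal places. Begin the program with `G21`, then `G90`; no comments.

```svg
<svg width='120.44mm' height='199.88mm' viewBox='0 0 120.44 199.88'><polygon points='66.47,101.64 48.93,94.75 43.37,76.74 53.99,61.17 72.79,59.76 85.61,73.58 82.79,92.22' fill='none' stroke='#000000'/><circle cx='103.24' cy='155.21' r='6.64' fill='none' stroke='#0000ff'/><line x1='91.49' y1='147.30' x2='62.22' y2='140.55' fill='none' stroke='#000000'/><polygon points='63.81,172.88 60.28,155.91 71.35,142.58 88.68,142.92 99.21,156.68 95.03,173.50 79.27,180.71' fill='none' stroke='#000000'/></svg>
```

G21
G90
G00 X66.47 Y98.24
M3 S820
G1 X48.93 Y105.13 F577
G1 X43.37 Y123.14
G1 X53.99 Y138.71
G1 X72.79 Y140.12
G1 X85.61 Y126.30
G1 X82.79 Y107.66
G1 X66.47 Y98.24
M5
G00 X109.88 Y44.67
M3 S505
G1 X108.99 Y47.99 F1864
G1 X106.56 Y50.42
G1 X103.24 Y51.31
G1 X99.92 Y50.42
G1 X97.49 Y47.99
G1 X96.60 Y44.67
G1 X97.49 Y41.35
G1 X99.92 Y38.92
G1 X103.24 Y38.03
G1 X106.56 Y38.92
G1 X108.99 Y41.35
G1 X109.88 Y44.67
M5
G00 X91.49 Y52.58
M3 S820
G1 X62.22 Y59.33 F577
M5
G00 X63.81 Y27.00
M3 S820
G1 X60.28 Y43.97 F577
G1 X71.35 Y57.30
G1 X88.68 Y56.96
G1 X99.21 Y43.20
G1 X95.03 Y26.38
G1 X79.27 Y19.17
G1 X63.81 Y27.00
M5

viewBox `0 0 120.44 199.88` with mm width/height → 1 unit = 1 mm. Flip: y_m = 199.88 − y_svg.

**Shape 1** — `<polygon>` regular polygon, stroke `#000000` → cut (S820, F577). Machine vertices: (66.47,98.24) → (48.93,105.13) → (43.37,123.14) → (53.99,138.71) → (72.79,140.12) → (85.61,126.30) → (82.79,107.66) → (66.47,98.24). Closed: final G1 returns to the first vertex.

**Shape 2** — `<circle>` circle, stroke `#0000ff` → score (S505, F1864). Machine vertices: (109.88,44.67) → (108.99,47.99) → (106.56,50.42) → (103.24,51.31) → (99.92,50.42) → (97.49,47.99) → (96.60,44.67) → (97.49,41.35) → (99.92,38.92) → (103.24,38.03) → (106.56,38.92) → (108.99,41.35) → (109.88,44.67). Closed: final G1 returns to the first vertex.

**Shape 3** — `<line>` line segment, stroke `#000000` → cut (S820, F577). Machine vertices: (91.49,52.58) → (62.22,59.33). Open path.

**Shape 4** — `<polygon>` regular polygon, stroke `#000000` → cut (S820, F577). Machine vertices: (63.81,27.00) → (60.28,43.97) → (71.35,57.30) → (88.68,56.96) → (99.21,43.20) → (95.03,26.38) → (79.27,19.17) → (63.81,27.00). Closed: final G1 returns to the first vertex.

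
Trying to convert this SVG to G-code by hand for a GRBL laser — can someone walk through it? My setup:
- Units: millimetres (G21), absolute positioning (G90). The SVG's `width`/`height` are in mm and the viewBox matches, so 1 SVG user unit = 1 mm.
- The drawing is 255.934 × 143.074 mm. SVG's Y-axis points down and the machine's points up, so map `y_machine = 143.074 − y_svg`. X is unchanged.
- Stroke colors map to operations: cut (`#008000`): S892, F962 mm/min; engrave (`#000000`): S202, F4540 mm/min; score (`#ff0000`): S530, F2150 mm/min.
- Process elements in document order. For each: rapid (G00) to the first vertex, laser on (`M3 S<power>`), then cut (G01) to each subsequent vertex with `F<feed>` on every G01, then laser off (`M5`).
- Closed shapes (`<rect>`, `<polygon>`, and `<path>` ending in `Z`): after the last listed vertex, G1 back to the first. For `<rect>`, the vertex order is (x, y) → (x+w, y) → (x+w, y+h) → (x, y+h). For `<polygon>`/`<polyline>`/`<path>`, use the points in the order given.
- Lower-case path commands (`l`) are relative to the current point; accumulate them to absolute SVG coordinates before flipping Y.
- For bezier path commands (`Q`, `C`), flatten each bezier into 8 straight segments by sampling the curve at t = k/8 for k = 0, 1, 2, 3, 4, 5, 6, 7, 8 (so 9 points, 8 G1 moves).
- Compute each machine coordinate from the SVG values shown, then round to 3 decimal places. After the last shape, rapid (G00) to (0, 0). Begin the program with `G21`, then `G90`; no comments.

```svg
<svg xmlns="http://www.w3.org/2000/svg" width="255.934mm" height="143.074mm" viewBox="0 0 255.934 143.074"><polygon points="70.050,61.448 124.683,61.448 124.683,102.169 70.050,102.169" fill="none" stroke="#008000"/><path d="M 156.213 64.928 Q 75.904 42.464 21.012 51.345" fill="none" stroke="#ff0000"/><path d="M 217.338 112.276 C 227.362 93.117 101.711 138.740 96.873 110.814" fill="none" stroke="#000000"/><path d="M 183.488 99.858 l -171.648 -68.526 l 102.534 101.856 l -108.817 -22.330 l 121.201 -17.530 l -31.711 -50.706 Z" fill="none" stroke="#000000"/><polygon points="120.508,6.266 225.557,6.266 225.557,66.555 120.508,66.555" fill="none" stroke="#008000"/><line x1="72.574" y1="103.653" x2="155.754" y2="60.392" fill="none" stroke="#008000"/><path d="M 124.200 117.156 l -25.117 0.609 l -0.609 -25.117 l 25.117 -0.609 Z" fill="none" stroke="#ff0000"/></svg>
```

Since the viewBox matches the mm dimensions, user units are millimetres directly. The only transform is the Y-flip y_m = 143.074 − y_svg.

Shape 1 is a rectangle drawn with `<polygon>`. Its stroke #008000 means cut at S892, F962. After flipping Y the toolpath is (70.050,81.626) → (124.683,81.626) → (124.683,40.905) → (70.050,40.905) → (70.050,81.626), returning to the start.

Shape 2 is a quadratic bezier drawn with `<path>`. Its stroke #ff0000 means score at S530, F2150. After flipping Y the toolpath is (156.213,78.146) → (136.533,83.272) → (117.647,87.419) → (99.556,90.586) → (82.258,92.774) → (65.755,93.982) → (50.047,94.210) → (35.132,93.459) → (21.012,91.729).

Shape 3 is a cubic bezier drawn with `<path>`. Its stroke #000000 means engrave at S202, F4540. After flipping Y the toolpath is (217.338,30.798) → (215.238,35.216) → (203.425,35.182) → (184.903,32.317) → (162.679,28.241) → (139.758,24.577) → (119.146,22.945) → (103.849,24.965) → (96.873,32.260).

Shape 4 is a closed polygon drawn with `<path>`. Its stroke #000000 means engrave at S202, F4540. After flipping Y the toolpath is (183.488,43.216) → (11.840,111.742) → (114.374,9.886) → (5.557,32.216) → (126.758,49.746) → (95.047,100.452) → (183.488,43.216), returning to the start.

Shape 5 is a rectangle drawn with `<polygon>`. Its stroke #008000 means cut at S892, F962. After flipping Y the toolpath is (120.508,136.808) → (225.557,136.808) → (225.557,76.519) → (120.508,76.519) → (120.508,136.808), returning to the start.

Shape 6 is a line segment drawn with `<line>`. Its stroke #008000 means cut at S892, F962. After flipping Y the toolpath is (72.574,39.421) → (155.754,82.682).

Shape 7 is a regular polygon drawn with `<path>`. Its stroke #ff0000 means score at S530, F2150. After flipping Y the toolpath is (124.200,25.918) → (99.083,25.309) → (98.474,50.426) → (123.591,51.035) → (124.200,25.918), returning to the start.

G21
G90
G00 X70.050 Y81.626
M3 S892
G01 X124.683 Y81.626 F962
G01 X124.683 Y40.905 F962
G01 X70.050 Y40.905 F962
G01 X70.050 Y81.626 F962
M5
G00 X156.213 Y78.146
M3 S530
G01 X136.533 Y83.272 F2150
G01 X117.647 Y87.419 F2150
G01 X99.556 Y90.586 F2150
G01 X82.258 Y92.774 F2150
G01 X65.755 Y93.982 F2150
G01 X50.047 Y94.210 F2150
G01 X35.132 Y93.459 F2150
G01 X21.012 Y91.729 F2150
M5
G00 X217.338 Y30.798
M3 S202
G01 X215.238 Y35.216 F4540
G01 X203.425 Y35.182 F4540
G01 X184.903 Y32.317 F4540
G01 X162.679 Y28.241 F4540
G01 X139.758 Y24.577 F4540
G01 X119.146 Y22.945 F4540
G01 X103.849 Y24.965 F4540
G01 X96.873 Y32.260 F4540
M5
G00 X183.488 Y43.216
M3 S202
G01 X11.840 Y111.742 F4540
G01 X114.374 Y9.886 F4540
G01 X5.557 Y32.216 F4540
G01 X126.758 Y49.746 F4540
G01 X95.047 Y100.452 F4540
G01 X183.488 Y43.216 F4540
M5
G00 X120.508 Y136.808
M3 S892
G01 X225.557 Y136.808 F962
G01 X225.557 Y76.519 F962
G01 X120.508 Y76.519 F962
G01 X120.508 Y136.808 F962
M5
G00 X72.574 Y39.421
M3 S892
G01 X155.754 Y82.682 F962
M5
G00 X124.200 Y25.918
M3 S530
G01 X99.083 Y25.309 F2150
G01 X98.474 Y50.426 F2150
G01 X123.591 Y51.035 F2150
G01 X124.200 Y25.918 F2150
M5
G00 X0.000 Y0.000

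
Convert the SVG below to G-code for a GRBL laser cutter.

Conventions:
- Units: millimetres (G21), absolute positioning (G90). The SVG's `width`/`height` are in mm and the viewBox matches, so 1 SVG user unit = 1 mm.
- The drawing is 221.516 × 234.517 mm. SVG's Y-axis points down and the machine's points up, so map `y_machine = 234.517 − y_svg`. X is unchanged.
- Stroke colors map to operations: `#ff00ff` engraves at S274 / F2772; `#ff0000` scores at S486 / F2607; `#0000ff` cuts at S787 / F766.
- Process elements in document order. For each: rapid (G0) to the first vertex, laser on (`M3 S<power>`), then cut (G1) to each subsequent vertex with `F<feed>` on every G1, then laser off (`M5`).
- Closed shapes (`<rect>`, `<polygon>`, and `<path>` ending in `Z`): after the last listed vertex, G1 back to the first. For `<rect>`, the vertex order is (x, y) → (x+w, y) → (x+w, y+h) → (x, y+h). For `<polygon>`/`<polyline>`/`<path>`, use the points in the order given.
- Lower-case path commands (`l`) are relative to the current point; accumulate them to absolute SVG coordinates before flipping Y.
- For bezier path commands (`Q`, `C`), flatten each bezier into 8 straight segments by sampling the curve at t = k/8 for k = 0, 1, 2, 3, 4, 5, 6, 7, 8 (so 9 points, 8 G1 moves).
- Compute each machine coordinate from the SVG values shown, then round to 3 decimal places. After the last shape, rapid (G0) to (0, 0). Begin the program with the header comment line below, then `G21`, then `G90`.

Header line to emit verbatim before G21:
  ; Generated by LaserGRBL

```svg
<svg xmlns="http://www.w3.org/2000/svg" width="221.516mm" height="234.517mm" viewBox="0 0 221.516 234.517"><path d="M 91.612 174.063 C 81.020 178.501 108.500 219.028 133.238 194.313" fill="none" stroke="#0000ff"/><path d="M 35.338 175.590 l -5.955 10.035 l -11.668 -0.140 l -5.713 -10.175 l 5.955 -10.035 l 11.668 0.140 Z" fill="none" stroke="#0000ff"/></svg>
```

; Generated by LaserGRBL
G21
G90
G0 X91.612 Y60.454
M3 S787
G1 X89.345 Y57.296 F766
G1 X90.169 Y51.942 F766
G1 X93.605 Y45.580 F766
G1 X99.176 Y39.397 F766
G1 X106.403 Y34.580 F766
G1 X114.808 Y32.317 F766
G1 X123.912 Y33.796 F766
G1 X133.238 Y40.204 F766
M5
G0 X35.338 Y58.927
M3 S787
G1 X29.383 Y48.892 F766
G1 X17.715 Y49.032 F766
G1 X12.002 Y59.207 F766
G1 X17.957 Y69.242 F766
G1 X29.625 Y69.102 F766
G1 X35.338 Y58.927 F766
M5
G0 X0.000 Y0.000

viewBox `0 0 221.516 234.517` with mm width/height → 1 unit = 1 mm. Flip: y_m = 234.517 − y_svg.

**Shape 1** — `<path>` cubic bezier, stroke `#0000ff` → cut (S787, F766). Control points (SVG): P0=(91.612,174.063), P1=(81.020,178.501), P2=(108.500,219.028), P3=(133.238,194.313); sampled at t=k/8. Machine vertices: (91.612,60.454) → (89.345,57.296) → (90.169,51.942) → (93.605,45.580) → (99.176,39.397) → (106.403,34.580) → (114.808,32.317) → (123.912,33.796) → (133.238,40.204). Open path.

**Shape 2** — `<path>` regular polygon, stroke `#0000ff` → cut (S787, F766). Machine vertices: (35.338,58.927) → (29.383,48.892) → (17.715,49.032) → (12.002,59.207) → (17.957,69.242) → (29.625,69.102) → (35.338,58.927). Closed: final G1 returns to the first vertex.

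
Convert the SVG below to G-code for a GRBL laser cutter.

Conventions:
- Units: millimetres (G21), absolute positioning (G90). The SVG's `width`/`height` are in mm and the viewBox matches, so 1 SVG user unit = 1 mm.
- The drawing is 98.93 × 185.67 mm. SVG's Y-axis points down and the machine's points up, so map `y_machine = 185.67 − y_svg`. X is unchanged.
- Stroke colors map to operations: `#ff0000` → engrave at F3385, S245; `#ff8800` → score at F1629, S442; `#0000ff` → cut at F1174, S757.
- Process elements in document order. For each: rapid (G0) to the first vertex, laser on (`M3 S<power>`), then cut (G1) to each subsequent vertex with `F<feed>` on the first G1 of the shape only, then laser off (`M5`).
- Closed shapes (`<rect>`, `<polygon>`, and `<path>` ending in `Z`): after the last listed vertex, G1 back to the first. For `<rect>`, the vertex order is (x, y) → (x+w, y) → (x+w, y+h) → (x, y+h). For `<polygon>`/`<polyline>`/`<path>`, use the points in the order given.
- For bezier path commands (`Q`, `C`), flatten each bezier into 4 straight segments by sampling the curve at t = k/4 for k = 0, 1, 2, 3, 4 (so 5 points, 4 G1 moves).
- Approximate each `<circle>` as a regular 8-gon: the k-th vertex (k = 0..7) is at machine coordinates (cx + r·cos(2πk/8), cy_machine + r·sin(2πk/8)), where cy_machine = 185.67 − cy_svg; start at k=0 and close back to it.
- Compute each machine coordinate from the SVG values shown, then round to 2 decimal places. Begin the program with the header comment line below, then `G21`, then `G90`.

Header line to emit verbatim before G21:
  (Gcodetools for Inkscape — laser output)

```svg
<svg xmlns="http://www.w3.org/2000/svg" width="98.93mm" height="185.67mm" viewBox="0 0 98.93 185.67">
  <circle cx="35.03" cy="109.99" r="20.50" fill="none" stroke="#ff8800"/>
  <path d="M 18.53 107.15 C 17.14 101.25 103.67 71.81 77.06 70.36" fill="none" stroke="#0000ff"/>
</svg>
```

viewBox `0 0 98.93 185.67` with mm width/height → 1 unit = 1 mm. Flip: y_m = 185.67 − y_svg.

**Shape 1** — `<circle>` circle, stroke `#ff8800` → score (S442, F1629). Machine vertices: (55.53,75.68) → (49.53,90.18) → (35.03,96.18) → (20.53,90.18) → (14.53,75.68) → (20.53,61.18) → (35.03,55.18) → (49.53,61.18) → (55.53,75.68). Closed: final G1 returns to the first vertex.

**Shape 2** — `<path>` cubic bezier, stroke `#0000ff` → cut (S757, F1174). Control points (SVG): P0=(18.53,107.15), P1=(17.14,101.25), P2=(103.67,71.81), P3=(77.06,70.36); sampled at t=k/4. Machine vertices: (18.53,78.52) → (30.83,86.55) → (57.25,98.58) → (78.95,109.78) → (77.06,115.31). Open path.

(Gcodetools for Inkscape — laser output)
G21
G90
G0 X55.53 Y75.68
M3 S442
G1 X49.53 Y90.18 F1629
G1 X35.03 Y96.18
G1 X20.53 Y90.18
G1 X14.53 Y75.68
G1 X20.53 Y61.18
G1 X35.03 Y55.18
G1 X49.53 Y61.18
G1 X55.53 Y75.68
M5
G0 X18.53 Y78.52
M3 S757
G1 X30.83 Y86.55 F1174
G1 X57.25 Y98.58
G1 X78.95 Y109.78
G1 X77.06 Y115.31
M5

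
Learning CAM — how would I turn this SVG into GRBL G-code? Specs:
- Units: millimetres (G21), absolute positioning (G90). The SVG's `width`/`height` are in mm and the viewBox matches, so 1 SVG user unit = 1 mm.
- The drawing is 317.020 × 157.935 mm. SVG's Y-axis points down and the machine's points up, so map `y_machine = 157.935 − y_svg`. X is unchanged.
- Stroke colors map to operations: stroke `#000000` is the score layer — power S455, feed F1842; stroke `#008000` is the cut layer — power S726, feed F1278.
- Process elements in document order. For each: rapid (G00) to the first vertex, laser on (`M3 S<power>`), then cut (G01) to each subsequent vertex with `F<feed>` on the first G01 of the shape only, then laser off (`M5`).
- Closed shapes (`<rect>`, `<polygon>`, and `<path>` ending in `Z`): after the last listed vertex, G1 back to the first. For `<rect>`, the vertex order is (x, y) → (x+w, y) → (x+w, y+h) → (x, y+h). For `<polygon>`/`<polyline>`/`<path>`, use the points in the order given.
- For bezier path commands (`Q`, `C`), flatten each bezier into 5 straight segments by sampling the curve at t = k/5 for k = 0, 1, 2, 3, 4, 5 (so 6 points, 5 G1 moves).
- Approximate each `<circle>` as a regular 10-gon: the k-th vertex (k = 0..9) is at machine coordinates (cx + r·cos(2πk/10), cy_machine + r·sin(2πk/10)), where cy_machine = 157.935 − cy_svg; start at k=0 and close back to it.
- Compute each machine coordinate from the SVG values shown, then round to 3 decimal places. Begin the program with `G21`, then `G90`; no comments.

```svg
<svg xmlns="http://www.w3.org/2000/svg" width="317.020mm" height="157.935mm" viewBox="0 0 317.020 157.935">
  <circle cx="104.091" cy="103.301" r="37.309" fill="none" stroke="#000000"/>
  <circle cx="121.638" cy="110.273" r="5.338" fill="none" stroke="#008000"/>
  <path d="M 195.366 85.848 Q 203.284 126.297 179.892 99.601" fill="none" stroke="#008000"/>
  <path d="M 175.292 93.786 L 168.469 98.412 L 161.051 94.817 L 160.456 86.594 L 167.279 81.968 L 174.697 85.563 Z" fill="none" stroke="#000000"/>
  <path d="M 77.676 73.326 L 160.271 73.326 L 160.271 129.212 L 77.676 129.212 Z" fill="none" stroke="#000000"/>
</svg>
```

1 u = 1 mm; y_m = 157.935 − y.

[1] `<circle>` circle, #000000→score S455 F1842: (141.400,54.634) → (134.275,76.564) → (115.620,90.117) → (92.562,90.117) → (73.907,76.564) → (66.782,54.634) → (73.907,32.704) → (92.562,19.151) → (115.620,19.151) → (134.275,32.704) → (141.400,54.634) (closed)

[2] `<circle>` circle, #008000→cut S726 F1278: (126.976,47.662) → (125.957,50.800) → (123.288,52.739) → (119.988,52.739) → (117.319,50.800) → (116.300,47.662) → (117.319,44.524) → (119.988,42.585) → (123.288,42.585) → (125.957,44.524) → (126.976,47.662) (closed)

[3] `<path>` quadratic bezier, #008000→cut S726 F1278: (195.366,72.087) → (197.281,58.593) → (196.691,50.471) → (193.596,47.720) → (187.996,50.341) → (179.892,58.334)

[4] `<path>` regular polygon, #000000→score S455 F1842: (175.292,64.149) → (168.469,59.523) → (161.051,63.118) → (160.456,71.341) → (167.279,75.967) → (174.697,72.372) → (175.292,64.149) (closed)

[5] `<path>` rectangle, #000000→score S455 F1842: (77.676,84.609) → (160.271,84.609) → (160.271,28.723) → (77.676,28.723) → (77.676,84.609) (closed)

G21
G90
G00 X141.400 Y54.634
M3 S455
G01 X134.275 Y76.564 F1842
G01 X115.620 Y90.117
G01 X92.562 Y90.117
G01 X73.907 Y76.564
G01 X66.782 Y54.634
G01 X73.907 Y32.704
G01 X92.562 Y19.151
G01 X115.620 Y19.151
G01 X134.275 Y32.704
G01 X141.400 Y54.634
M5
G00 X126.976 Y47.662
M3 S726
G01 X125.957 Y50.800 F1278
G01 X123.288 Y52.739
G01 X119.988 Y52.739
G01 X117.319 Y50.800
G01 X116.300 Y47.662
G01 X117.319 Y44.524
G01 X119.988 Y42.585
G01 X123.288 Y42.585
G01 X125.957 Y44.524
G01 X126.976 Y47.662
M5
G00 X195.366 Y72.087
M3 S726
G01 X197.281 Y58.593 F1278
G01 X196.691 Y50.471
G01 X193.596 Y47.720
G01 X187.996 Y50.341
G01 X179.892 Y58.334
M5
G00 X175.292 Y64.149
M3 S455
G01 X168.469 Y59.523 F1842
G01 X161.051 Y63.118
G01 X160.456 Y71.341
G01 X167.279 Y75.967
G01 X174.697 Y72.372
G01 X175.292 Y64.149
M5
G00 X77.676 Y84.609
M3 S455
G01 X160.271 Y84.609 F1842
G01 X160.271 Y28.723
G01 X77.676 Y28.723
G01 X77.676 Y84.609
M5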